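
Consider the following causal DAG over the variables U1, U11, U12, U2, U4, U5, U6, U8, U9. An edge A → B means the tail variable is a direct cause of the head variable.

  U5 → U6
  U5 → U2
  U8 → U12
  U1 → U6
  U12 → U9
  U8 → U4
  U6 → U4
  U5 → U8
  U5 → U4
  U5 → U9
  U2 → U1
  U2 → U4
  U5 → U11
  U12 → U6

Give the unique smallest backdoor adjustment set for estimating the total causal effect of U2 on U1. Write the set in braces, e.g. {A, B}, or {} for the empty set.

{}

Variables eligible for adjustment (non-descendants of U2, excluding U2 and U1): {U11, U12, U5, U8, U9}.
Backdoor paths from U2 to U1:
  P1: U2 <- U5 -> U8 -> U12 -> U6 <- U1
  P2: U2 <- U5 -> U8 -> U4 <- U6 <- U1
  P3: U2 <- U5 -> U6 <- U1
  P4: U2 <- U5 -> U4 <- U8 -> U12 -> U6 <- U1
  P5: U2 <- U5 -> U4 <- U6 <- U1
  P6: U2 <- U5 -> U9 <- U12 <- U8 -> U4 <- U6 <- U1
  P7: U2 <- U5 -> U9 <- U12 -> U6 <- U1
Each backdoor path contains an unconditioned collider, so every path is already blocked with the empty conditioning set:
  P1: blocked at collider U6 (neither it nor any descendant is in the conditioning set).
  P2: blocked at collider U4 (neither it nor any descendant is in the conditioning set).
  P3: blocked at collider U6 (neither it nor any descendant is in the conditioning set).
  P4: blocked at collider U4 (neither it nor any descendant is in the conditioning set).
  P5: blocked at collider U4 (neither it nor any descendant is in the conditioning set).
  P6: blocked at collider U9 (neither it nor any descendant is in the conditioning set).
  P7: blocked at collider U9 (neither it nor any descendant is in the conditioning set).
The empty set is therefore the unique smallest valid set.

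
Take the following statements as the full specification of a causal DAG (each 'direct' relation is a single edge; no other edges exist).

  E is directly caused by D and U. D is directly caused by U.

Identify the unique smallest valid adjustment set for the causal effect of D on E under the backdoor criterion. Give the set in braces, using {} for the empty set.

{U}

Variables eligible for adjustment (non-descendants of D, excluding D and E): {U}.
Backdoor paths from D to E:
  P1: D <- U -> E
The empty set is not sufficient: P1 (D <- U -> E) has no collider blocking it and no conditioned non-collider, so it is open.
Try {U}:
  P1: blocked at fork node U ∈ conditioning set.
{U} contains no descendant of D and blocks every backdoor path.
{U} is the unique smallest valid adjustment set.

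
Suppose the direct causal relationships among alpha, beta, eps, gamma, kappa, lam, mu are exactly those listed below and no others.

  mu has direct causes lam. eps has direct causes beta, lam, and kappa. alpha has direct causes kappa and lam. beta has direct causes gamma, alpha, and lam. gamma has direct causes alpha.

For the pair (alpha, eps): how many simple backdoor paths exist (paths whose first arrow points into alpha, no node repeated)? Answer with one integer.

A backdoor path from alpha to eps is any simple undirected path whose first edge points into alpha (i.e. leaves alpha via a parent).
Parents of alpha: {kappa, lam}.
Enumerating:
  P1: alpha <- lam -> beta -> eps
  P2: alpha <- lam -> eps
  P3: alpha <- kappa -> eps
That exhausts the simple backdoor paths. Count: 3.

3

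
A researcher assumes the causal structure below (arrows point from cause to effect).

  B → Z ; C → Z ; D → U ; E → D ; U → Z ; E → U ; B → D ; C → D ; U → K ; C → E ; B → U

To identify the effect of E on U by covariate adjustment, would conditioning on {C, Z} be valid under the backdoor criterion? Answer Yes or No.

No

Backdoor paths from E to U (paths whose first edge points into E):
  P1: E <- C -> D <- B -> U
  P2: E <- C -> D <- B -> Z <- U
  P3: E <- C -> D -> U
  P4: E <- C -> Z <- B -> D -> U
  P5: E <- C -> Z <- B -> U
  P6: E <- C -> Z <- U
Condition 1 (no descendant of E in the set): FAILS — Z is a descendant of E.
Condition 2 (every backdoor path blocked by {C, Z}):
  P1: blocked at fork node C ∈ conditioning set.
  P2: blocked at fork node C ∈ conditioning set.
  P3: blocked at fork node C ∈ conditioning set.
  P4: blocked at fork node C ∈ conditioning set.
  P5: blocked at fork node C ∈ conditioning set.
  P6: blocked at fork node C ∈ conditioning set.
{C, Z} does not satisfy the backdoor criterion.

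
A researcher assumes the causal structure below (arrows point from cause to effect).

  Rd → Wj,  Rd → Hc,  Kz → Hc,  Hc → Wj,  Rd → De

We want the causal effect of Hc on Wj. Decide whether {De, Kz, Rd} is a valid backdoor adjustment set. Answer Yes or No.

Backdoor paths from Hc to Wj (paths whose first edge points into Hc):
  P1: Hc <- Rd -> Wj
Condition 1 (no descendant of Hc in the set): holds — descendants of Hc are {Wj}; none are in {De, Kz, Rd}.
Condition 2 (every backdoor path blocked by {De, Kz, Rd}):
  P1: blocked at fork node Rd ∈ conditioning set.
{De, Kz, Rd} satisfies the backdoor criterion.

Yes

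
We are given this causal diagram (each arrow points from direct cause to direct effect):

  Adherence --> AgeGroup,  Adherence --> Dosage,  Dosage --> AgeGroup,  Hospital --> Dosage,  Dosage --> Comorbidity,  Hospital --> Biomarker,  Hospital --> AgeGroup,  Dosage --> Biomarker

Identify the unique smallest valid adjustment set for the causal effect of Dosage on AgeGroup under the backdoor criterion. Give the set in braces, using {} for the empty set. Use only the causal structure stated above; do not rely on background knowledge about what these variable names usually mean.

{Adherence, Hospital}

Variables eligible for adjustment (non-descendants of Dosage, excluding Dosage and AgeGroup): {Adherence, Hospital}.
Backdoor paths from Dosage to AgeGroup:
  P1: Dosage <- Adherence -> AgeGroup
  P2: Dosage <- Hospital -> AgeGroup
The empty set is not sufficient: P1 (Dosage <- Adherence -> AgeGroup) has no collider blocking it and no conditioned non-collider, so it is open.
Try {Adherence, Hospital}:
  P1: blocked at fork node Adherence ∈ conditioning set.
  P2: blocked at fork node Hospital ∈ conditioning set.
{Adherence, Hospital} contains no descendant of Dosage and blocks every backdoor path.
Every element of {Adherence, Hospital} is needed (dropping Adherence leaves P1 open; dropping Hospital leaves P2 open), so no proper subset is valid.
Among all size-2 subsets of the eligible variables, only {Adherence, Hospital} blocks every backdoor path, so it is the unique smallest valid adjustment set.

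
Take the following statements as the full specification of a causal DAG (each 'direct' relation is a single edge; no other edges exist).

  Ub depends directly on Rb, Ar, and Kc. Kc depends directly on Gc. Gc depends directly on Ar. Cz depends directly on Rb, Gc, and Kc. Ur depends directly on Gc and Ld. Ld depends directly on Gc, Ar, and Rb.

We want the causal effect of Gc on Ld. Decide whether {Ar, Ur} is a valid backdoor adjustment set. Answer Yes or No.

Backdoor paths from Gc to Ld (paths whose first edge points into Gc):
  P1: Gc <- Ar -> Ub <- Rb -> Ld
  P2: Gc <- Ar -> Ub <- Kc -> Cz <- Rb -> Ld
  P3: Gc <- Ar -> Ld
Condition 1 (no descendant of Gc in the set): FAILS — Ur is a descendant of Gc.
Condition 2 (every backdoor path blocked by {Ar, Ur}):
  P1: blocked at fork node Ar ∈ conditioning set.
  P2: blocked at fork node Ar ∈ conditioning set.
  P3: blocked at fork node Ar ∈ conditioning set.
{Ar, Ur} does not satisfy the backdoor criterion.

No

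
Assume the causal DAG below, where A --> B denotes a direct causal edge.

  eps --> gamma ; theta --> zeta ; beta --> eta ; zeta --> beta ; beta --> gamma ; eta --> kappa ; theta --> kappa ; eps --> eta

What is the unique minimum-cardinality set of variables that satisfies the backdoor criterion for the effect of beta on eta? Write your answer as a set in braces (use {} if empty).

{}

Variables eligible for adjustment (non-descendants of beta, excluding beta and eta): {eps, theta, zeta}.
Backdoor paths from beta to eta:
  P1: beta <- zeta <- theta -> kappa <- eta
Each backdoor path contains an unconditioned collider, so every path is already blocked with the empty conditioning set:
  P1: blocked at collider kappa (neither it nor any descendant is in the conditioning set).
The empty set is therefore the unique smallest valid set.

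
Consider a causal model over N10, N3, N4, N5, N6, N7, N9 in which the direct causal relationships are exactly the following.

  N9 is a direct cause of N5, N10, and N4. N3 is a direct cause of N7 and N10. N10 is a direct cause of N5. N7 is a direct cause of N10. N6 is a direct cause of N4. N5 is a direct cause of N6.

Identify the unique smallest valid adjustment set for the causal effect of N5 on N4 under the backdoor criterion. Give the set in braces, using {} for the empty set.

Variables eligible for adjustment (non-descendants of N5, excluding N5 and N4): {N10, N3, N7, N9}.
Backdoor paths from N5 to N4:
  P1: N5 <- N9 -> N4
  P2: N5 <- N10 <- N9 -> N4
The empty set is not sufficient: P1 (N5 <- N9 -> N4) has no collider blocking it and no conditioned non-collider, so it is open.
Try {N9}:
  P1: blocked at fork node N9 ∈ conditioning set.
  P2: blocked at fork node N9 ∈ conditioning set.
{N9} contains no descendant of N5 and blocks every backdoor path.
No other singleton works — e.g. {N3} leaves P1 open — so {N9} is the unique smallest valid adjustment set.

{N9}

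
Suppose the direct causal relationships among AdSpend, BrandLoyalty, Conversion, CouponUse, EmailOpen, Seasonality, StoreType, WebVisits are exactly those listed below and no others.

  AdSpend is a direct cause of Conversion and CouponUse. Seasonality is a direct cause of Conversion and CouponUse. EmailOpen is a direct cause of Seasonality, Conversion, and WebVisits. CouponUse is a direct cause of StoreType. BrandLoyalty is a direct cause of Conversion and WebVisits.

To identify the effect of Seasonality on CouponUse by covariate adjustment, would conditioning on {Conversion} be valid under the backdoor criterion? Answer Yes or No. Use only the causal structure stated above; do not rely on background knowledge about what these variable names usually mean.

No

Backdoor paths from Seasonality to CouponUse (paths whose first edge points into Seasonality):
  P1: Seasonality <- EmailOpen -> WebVisits <- BrandLoyalty -> Conversion <- AdSpend -> CouponUse
  P2: Seasonality <- EmailOpen -> Conversion <- AdSpend -> CouponUse
Condition 1 (no descendant of Seasonality in the set): FAILS — Conversion is a descendant of Seasonality.
Condition 2 (every backdoor path blocked by {Conversion}):
  P1: blocked at collider WebVisits (neither it nor any descendant is in the conditioning set).
  P2: open — collider(s) Conversion are conditioned on (or have a conditioned descendant) and no non-collider on the path is in the set.
{Conversion} does not satisfy the backdoor criterion.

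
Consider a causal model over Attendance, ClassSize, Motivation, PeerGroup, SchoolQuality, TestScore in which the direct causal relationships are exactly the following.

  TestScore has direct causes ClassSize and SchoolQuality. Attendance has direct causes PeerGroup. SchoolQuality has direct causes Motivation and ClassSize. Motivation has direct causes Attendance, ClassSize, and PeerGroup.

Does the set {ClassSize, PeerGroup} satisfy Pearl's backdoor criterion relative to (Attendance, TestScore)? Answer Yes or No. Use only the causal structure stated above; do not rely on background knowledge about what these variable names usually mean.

Yes

Backdoor paths from Attendance to TestScore (paths whose first edge points into Attendance):
  P1: Attendance <- PeerGroup -> Motivation <- ClassSize -> SchoolQuality -> TestScore
  P2: Attendance <- PeerGroup -> Motivation <- ClassSize -> TestScore
  P3: Attendance <- PeerGroup -> Motivation -> SchoolQuality <- ClassSize -> TestScore
  P4: Attendance <- PeerGroup -> Motivation -> SchoolQuality -> TestScore
Condition 1 (no descendant of Attendance in the set): holds — descendants of Attendance are {Motivation, SchoolQuality, TestScore}; none are in {ClassSize, PeerGroup}.
Condition 2 (every backdoor path blocked by {ClassSize, PeerGroup}):
  P1: blocked at fork node PeerGroup ∈ conditioning set.
  P2: blocked at fork node PeerGroup ∈ conditioning set.
  P3: blocked at fork node PeerGroup ∈ conditioning set.
  P4: blocked at fork node PeerGroup ∈ conditioning set.
{ClassSize, PeerGroup} satisfies the backdoor criterion.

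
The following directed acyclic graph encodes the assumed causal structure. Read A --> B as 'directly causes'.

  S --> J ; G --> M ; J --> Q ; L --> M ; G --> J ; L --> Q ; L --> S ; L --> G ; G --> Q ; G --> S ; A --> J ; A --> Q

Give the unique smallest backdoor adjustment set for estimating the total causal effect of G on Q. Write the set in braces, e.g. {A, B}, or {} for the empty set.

{L}

Variables eligible for adjustment (non-descendants of G, excluding G and Q): {A, L}.
Backdoor paths from G to Q:
  P1: G <- L -> S -> J <- A -> Q
  P2: G <- L -> S -> J -> Q
  P3: G <- L -> Q
The empty set is not sufficient: P2 (G <- L -> S -> J -> Q) has no collider blocking it and no conditioned non-collider, so it is open.
Try {L}:
  P1: blocked at fork node L ∈ conditioning set.
  P2: blocked at fork node L ∈ conditioning set.
  P3: blocked at fork node L ∈ conditioning set.
{L} contains no descendant of G and blocks every backdoor path.
No other singleton works — e.g. {A} leaves P2 open — so {L} is the unique smallest valid adjustment set.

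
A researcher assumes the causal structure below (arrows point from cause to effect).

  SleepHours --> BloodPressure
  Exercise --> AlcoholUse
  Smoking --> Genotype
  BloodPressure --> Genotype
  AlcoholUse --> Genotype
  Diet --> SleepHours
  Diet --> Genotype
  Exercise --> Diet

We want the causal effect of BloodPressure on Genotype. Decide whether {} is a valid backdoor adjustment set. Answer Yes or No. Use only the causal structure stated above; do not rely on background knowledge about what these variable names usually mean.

No

Backdoor paths from BloodPressure to Genotype (paths whose first edge points into BloodPressure):
  P1: BloodPressure <- SleepHours <- Diet <- Exercise -> AlcoholUse -> Genotype
  P2: BloodPressure <- SleepHours <- Diet -> Genotype
Condition 1 (no descendant of BloodPressure in the set): holds — descendants of BloodPressure are {Genotype}; none are in {}.
Condition 2 (every backdoor path blocked by {}):
  P1: open — no interior node is in the conditioning set.
  P2: open — no interior node is in the conditioning set.
{} does not satisfy the backdoor criterion.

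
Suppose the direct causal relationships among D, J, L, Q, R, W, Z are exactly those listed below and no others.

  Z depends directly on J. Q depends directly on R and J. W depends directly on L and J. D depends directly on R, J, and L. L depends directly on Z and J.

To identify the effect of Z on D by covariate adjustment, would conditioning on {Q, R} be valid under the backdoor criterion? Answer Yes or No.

Backdoor paths from Z to D (paths whose first edge points into Z):
  P1: Z <- J -> Q <- R -> D
  P2: Z <- J -> L -> D
  P3: Z <- J -> D
  P4: Z <- J -> W <- L -> D
Condition 1 (no descendant of Z in the set): holds — descendants of Z are {D, L, W}; none are in {Q, R}.
Condition 2 (every backdoor path blocked by {Q, R}):
  P1: blocked at fork node R ∈ conditioning set.
  P2: open — no interior node is in the conditioning set.
  P3: open — no interior node is in the conditioning set.
  P4: blocked at collider W (neither it nor any descendant is in the conditioning set).
{Q, R} does not satisfy the backdoor criterion.

No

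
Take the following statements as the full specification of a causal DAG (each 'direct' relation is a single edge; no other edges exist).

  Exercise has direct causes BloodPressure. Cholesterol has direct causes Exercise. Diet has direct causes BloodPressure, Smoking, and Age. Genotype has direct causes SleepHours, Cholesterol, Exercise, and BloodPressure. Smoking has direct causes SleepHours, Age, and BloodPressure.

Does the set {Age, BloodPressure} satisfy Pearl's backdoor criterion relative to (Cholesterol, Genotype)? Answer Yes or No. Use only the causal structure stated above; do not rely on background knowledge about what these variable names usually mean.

Backdoor paths from Cholesterol to Genotype (paths whose first edge points into Cholesterol):
  P1: Cholesterol <- Exercise <- BloodPressure -> Genotype
  P2: Cholesterol <- Exercise <- BloodPressure -> Smoking <- SleepHours -> Genotype
  P3: Cholesterol <- Exercise <- BloodPressure -> Diet <- Age -> Smoking <- SleepHours -> Genotype
  P4: Cholesterol <- Exercise <- BloodPressure -> Diet <- Smoking <- SleepHours -> Genotype
  P5: Cholesterol <- Exercise -> Genotype
Condition 1 (no descendant of Cholesterol in the set): holds — descendants of Cholesterol are {Genotype}; none are in {Age, BloodPressure}.
Condition 2 (every backdoor path blocked by {Age, BloodPressure}):
  P1: blocked at fork node BloodPressure ∈ conditioning set.
  P2: blocked at fork node BloodPressure ∈ conditioning set.
  P3: blocked at fork node BloodPressure ∈ conditioning set.
  P4: blocked at fork node BloodPressure ∈ conditioning set.
  P5: open — no interior node is in the conditioning set.
{Age, BloodPressure} does not satisfy the backdoor criterion.

No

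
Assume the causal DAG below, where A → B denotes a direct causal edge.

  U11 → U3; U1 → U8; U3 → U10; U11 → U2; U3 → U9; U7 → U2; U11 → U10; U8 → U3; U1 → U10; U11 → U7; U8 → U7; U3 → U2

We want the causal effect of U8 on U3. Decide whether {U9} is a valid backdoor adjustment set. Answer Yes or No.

Backdoor paths from U8 to U3 (paths whose first edge points into U8):
  P1: U8 <- U1 -> U10 <- U11 -> U3
  P2: U8 <- U1 -> U10 <- U11 -> U7 -> U2 <- U3
  P3: U8 <- U1 -> U10 <- U11 -> U2 <- U3
  P4: U8 <- U1 -> U10 <- U3
Condition 1 (no descendant of U8 in the set): FAILS — U9 is a descendant of U8.
Condition 2 (every backdoor path blocked by {U9}):
  P1: blocked at collider U10 (neither it nor any descendant is in the conditioning set).
  P2: blocked at collider U10 (neither it nor any descendant is in the conditioning set).
  P3: blocked at collider U10 (neither it nor any descendant is in the conditioning set).
  P4: blocked at collider U10 (neither it nor any descendant is in the conditioning set).
{U9} does not satisfy the backdoor criterion.

No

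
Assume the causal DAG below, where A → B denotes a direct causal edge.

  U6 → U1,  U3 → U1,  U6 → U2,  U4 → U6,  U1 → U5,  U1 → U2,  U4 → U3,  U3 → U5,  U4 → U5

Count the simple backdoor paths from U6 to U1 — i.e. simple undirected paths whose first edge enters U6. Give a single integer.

A backdoor path from U6 to U1 is any simple undirected path whose first edge points into U6 (i.e. leaves U6 via a parent).
Parents of U6: {U4}.
Enumerating:
  P1: U6 <- U4 -> U3 -> U1
  P2: U6 <- U4 -> U3 -> U5 <- U1
  P3: U6 <- U4 -> U5 <- U3 -> U1
  P4: U6 <- U4 -> U5 <- U1
That exhausts the simple backdoor paths. Count: 4.

4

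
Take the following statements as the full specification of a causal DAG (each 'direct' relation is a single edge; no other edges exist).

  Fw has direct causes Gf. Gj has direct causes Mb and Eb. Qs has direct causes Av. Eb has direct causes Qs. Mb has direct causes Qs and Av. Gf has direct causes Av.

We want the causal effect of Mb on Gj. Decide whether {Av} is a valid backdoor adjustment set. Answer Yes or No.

Backdoor paths from Mb to Gj (paths whose first edge points into Mb):
  P1: Mb <- Av -> Qs -> Eb -> Gj
  P2: Mb <- Qs -> Eb -> Gj
Condition 1 (no descendant of Mb in the set): holds — descendants of Mb are {Gj}; none are in {Av}.
Condition 2 (every backdoor path blocked by {Av}):
  P1: blocked at fork node Av ∈ conditioning set.
  P2: open — no interior node is in the conditioning set.
{Av} does not satisfy the backdoor criterion.

No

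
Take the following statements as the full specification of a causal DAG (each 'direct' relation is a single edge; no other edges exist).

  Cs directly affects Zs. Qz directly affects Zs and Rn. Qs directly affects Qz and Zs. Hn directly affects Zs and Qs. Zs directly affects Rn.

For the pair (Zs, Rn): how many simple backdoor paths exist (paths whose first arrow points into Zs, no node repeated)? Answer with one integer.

A backdoor path from Zs to Rn is any simple undirected path whose first edge points into Zs (i.e. leaves Zs via a parent).
Parents of Zs: {Cs, Hn, Qs, Qz}.
Enumerating:
  P1: Zs <- Hn -> Qs -> Qz -> Rn
  P2: Zs <- Qs -> Qz -> Rn
  P3: Zs <- Qz -> Rn
That exhausts the simple backdoor paths. Count: 3.

3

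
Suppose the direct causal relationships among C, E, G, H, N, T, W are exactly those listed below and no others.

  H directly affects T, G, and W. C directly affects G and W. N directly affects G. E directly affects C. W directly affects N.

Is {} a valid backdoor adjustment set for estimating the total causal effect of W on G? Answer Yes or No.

Backdoor paths from W to G (paths whose first edge points into W):
  P1: W <- H -> G
  P2: W <- C -> G
Condition 1 (no descendant of W in the set): holds — descendants of W are {G, N}; none are in {}.
Condition 2 (every backdoor path blocked by {}):
  P1: open — no interior node is in the conditioning set.
  P2: open — no interior node is in the conditioning set.
{} does not satisfy the backdoor criterion.

No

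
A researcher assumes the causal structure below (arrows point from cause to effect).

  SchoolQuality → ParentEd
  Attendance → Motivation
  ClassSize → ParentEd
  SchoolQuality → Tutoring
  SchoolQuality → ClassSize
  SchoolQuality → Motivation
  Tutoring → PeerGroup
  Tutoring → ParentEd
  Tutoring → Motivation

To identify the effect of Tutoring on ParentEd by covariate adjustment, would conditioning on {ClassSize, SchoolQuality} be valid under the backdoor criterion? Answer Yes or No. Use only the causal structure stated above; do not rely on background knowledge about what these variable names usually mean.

Backdoor paths from Tutoring to ParentEd (paths whose first edge points into Tutoring):
  P1: Tutoring <- SchoolQuality -> ClassSize -> ParentEd
  P2: Tutoring <- SchoolQuality -> ParentEd
Condition 1 (no descendant of Tutoring in the set): holds — descendants of Tutoring are {Motivation, ParentEd, PeerGroup}; none are in {ClassSize, SchoolQuality}.
Condition 2 (every backdoor path blocked by {ClassSize, SchoolQuality}):
  P1: blocked at fork node SchoolQuality ∈ conditioning set.
  P2: blocked at fork node SchoolQuality ∈ conditioning set.
{ClassSize, SchoolQuality} satisfies the backdoor criterion.

Yes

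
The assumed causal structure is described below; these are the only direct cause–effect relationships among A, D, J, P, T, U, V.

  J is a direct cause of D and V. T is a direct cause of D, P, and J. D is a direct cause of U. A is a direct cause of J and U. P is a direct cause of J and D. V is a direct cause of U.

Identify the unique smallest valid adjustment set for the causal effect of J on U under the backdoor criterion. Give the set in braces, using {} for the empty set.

{A, P, T}

Variables eligible for adjustment (non-descendants of J, excluding J and U): {A, P, T}.
Backdoor paths from J to U:
  P1: J <- A -> U
  P2: J <- T -> P -> D -> U
  P3: J <- T -> D -> U
  P4: J <- P <- T -> D -> U
  P5: J <- P -> D -> U
The empty set is not sufficient: P1 (J <- A -> U) has no collider blocking it and no conditioned non-collider, so it is open.
Try {A, P, T}:
  P1: blocked at fork node A ∈ conditioning set.
  P2: blocked at fork node T ∈ conditioning set.
  P3: blocked at fork node T ∈ conditioning set.
  P4: blocked at chain node P ∈ conditioning set.
  P5: blocked at fork node P ∈ conditioning set.
{A, P, T} contains no descendant of J and blocks every backdoor path.
Every element of {A, P, T} is needed (dropping A leaves P1 open; dropping P leaves P5 open; dropping T leaves P3 open), so no proper subset is valid.
Among all size-3 subsets of the eligible variables, only {A, P, T} blocks every backdoor path, so it is the unique smallest valid adjustment set.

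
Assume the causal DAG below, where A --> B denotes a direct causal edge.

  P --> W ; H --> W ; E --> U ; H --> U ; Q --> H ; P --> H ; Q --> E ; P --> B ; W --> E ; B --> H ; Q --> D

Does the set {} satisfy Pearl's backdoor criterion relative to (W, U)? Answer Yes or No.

Backdoor paths from W to U (paths whose first edge points into W):
  P1: W <- P -> B -> H <- Q -> E -> U
  P2: W <- P -> B -> H -> U
  P3: W <- P -> H <- Q -> E -> U
  P4: W <- P -> H -> U
  P5: W <- H <- Q -> E -> U
  P6: W <- H -> U
Condition 1 (no descendant of W in the set): holds — descendants of W are {E, U}; none are in {}.
Condition 2 (every backdoor path blocked by {}):
  P1: blocked at collider H (neither it nor any descendant is in the conditioning set).
  P2: open — no interior node is in the conditioning set.
  P3: blocked at collider H (neither it nor any descendant is in the conditioning set).
  P4: open — no interior node is in the conditioning set.
  P5: open — no interior node is in the conditioning set.
  P6: open — no interior node is in the conditioning set.
{} does not satisfy the backdoor criterion.

No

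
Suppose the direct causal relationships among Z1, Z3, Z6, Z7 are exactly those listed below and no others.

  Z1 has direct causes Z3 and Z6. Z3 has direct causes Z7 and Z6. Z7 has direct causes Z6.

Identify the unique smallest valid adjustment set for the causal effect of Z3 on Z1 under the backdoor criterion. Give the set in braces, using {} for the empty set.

Variables eligible for adjustment (non-descendants of Z3, excluding Z3 and Z1): {Z6, Z7}.
Backdoor paths from Z3 to Z1:
  P1: Z3 <- Z6 -> Z1
  P2: Z3 <- Z7 <- Z6 -> Z1
The empty set is not sufficient: P1 (Z3 <- Z6 -> Z1) has no collider blocking it and no conditioned non-collider, so it is open.
Try {Z6}:
  P1: blocked at fork node Z6 ∈ conditioning set.
  P2: blocked at fork node Z6 ∈ conditioning set.
{Z6} contains no descendant of Z3 and blocks every backdoor path.
No other singleton works — e.g. {Z7} leaves P1 open — so {Z6} is the unique smallest valid adjustment set.

{Z6}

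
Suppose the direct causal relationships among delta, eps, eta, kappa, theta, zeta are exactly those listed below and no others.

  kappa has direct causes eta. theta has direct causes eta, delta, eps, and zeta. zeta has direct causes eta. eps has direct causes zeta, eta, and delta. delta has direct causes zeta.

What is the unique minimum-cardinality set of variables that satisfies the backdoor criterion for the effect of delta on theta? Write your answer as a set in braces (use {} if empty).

Variables eligible for adjustment (non-descendants of delta, excluding delta and theta): {eta, kappa, zeta}.
Backdoor paths from delta to theta:
  P1: delta <- zeta <- eta -> eps -> theta
  P2: delta <- zeta <- eta -> theta
  P3: delta <- zeta -> eps <- eta -> theta
  P4: delta <- zeta -> eps -> theta
  P5: delta <- zeta -> theta
The empty set is not sufficient: P1 (delta <- zeta <- eta -> eps -> theta) has no collider blocking it and no conditioned non-collider, so it is open.
Try {zeta}:
  P1: blocked at chain node zeta ∈ conditioning set.
  P2: blocked at chain node zeta ∈ conditioning set.
  P3: blocked at fork node zeta ∈ conditioning set.
  P4: blocked at fork node zeta ∈ conditioning set.
  P5: blocked at fork node zeta ∈ conditioning set.
{zeta} contains no descendant of delta and blocks every backdoor path.
No other singleton works — e.g. {eta} leaves P4 open — so {zeta} is the unique smallest valid adjustment set.

{zeta}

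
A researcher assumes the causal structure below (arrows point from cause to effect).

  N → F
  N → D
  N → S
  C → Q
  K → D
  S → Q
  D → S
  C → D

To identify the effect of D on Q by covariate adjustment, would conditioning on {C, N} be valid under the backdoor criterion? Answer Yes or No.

Yes

Backdoor paths from D to Q (paths whose first edge points into D):
  P1: D <- N -> S -> Q
  P2: D <- C -> Q
Condition 1 (no descendant of D in the set): holds — descendants of D are {Q, S}; none are in {C, N}.
Condition 2 (every backdoor path blocked by {C, N}):
  P1: blocked at fork node N ∈ conditioning set.
  P2: blocked at fork node C ∈ conditioning set.
{C, N} satisfies the backdoor criterion.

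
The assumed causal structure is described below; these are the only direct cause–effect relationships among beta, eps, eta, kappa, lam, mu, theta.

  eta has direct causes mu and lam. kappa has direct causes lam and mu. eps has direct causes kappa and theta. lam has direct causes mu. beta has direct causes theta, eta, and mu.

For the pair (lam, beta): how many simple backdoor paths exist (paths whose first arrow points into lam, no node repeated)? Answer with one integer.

3

A backdoor path from lam to beta is any simple undirected path whose first edge points into lam (i.e. leaves lam via a parent).
Parents of lam: {mu}.
Enumerating:
  P1: lam <- mu -> eta -> beta
  P2: lam <- mu -> kappa -> eps <- theta -> beta
  P3: lam <- mu -> beta
That exhausts the simple backdoor paths. Count: 3.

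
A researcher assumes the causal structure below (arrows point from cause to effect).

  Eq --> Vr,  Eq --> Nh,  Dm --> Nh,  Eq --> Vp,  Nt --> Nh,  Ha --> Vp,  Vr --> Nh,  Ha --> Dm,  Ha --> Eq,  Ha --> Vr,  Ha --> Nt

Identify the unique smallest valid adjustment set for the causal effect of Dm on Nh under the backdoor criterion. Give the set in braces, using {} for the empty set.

Variables eligible for adjustment (non-descendants of Dm, excluding Dm and Nh): {Eq, Ha, Nt, Vp, Vr}.
Backdoor paths from Dm to Nh:
  P1: Dm <- Ha -> Nt -> Nh
  P2: Dm <- Ha -> Eq -> Vr -> Nh
  P3: Dm <- Ha -> Eq -> Nh
  P4: Dm <- Ha -> Vr <- Eq -> Nh
  P5: Dm <- Ha -> Vr -> Nh
  P6: Dm <- Ha -> Vp <- Eq -> Vr -> Nh
  P7: Dm <- Ha -> Vp <- Eq -> Nh
The empty set is not sufficient: P1 (Dm <- Ha -> Nt -> Nh) has no collider blocking it and no conditioned non-collider, so it is open.
Try {Ha}:
  P1: blocked at fork node Ha ∈ conditioning set.
  P2: blocked at fork node Ha ∈ conditioning set.
  P3: blocked at fork node Ha ∈ conditioning set.
  P4: blocked at fork node Ha ∈ conditioning set.
  P5: blocked at fork node Ha ∈ conditioning set.
  P6: blocked at fork node Ha ∈ conditioning set.
  P7: blocked at fork node Ha ∈ conditioning set.
{Ha} contains no descendant of Dm and blocks every backdoor path.
No other singleton works — e.g. {Nt} leaves P2 open — so {Ha} is the unique smallest valid adjustment set.

{Ha}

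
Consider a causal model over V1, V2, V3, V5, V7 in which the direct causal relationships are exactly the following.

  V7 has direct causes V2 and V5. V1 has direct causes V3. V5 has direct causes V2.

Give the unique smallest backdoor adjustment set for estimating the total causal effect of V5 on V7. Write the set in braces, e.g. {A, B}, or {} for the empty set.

{V2}

Variables eligible for adjustment (non-descendants of V5, excluding V5 and V7): {V1, V2, V3}.
Backdoor paths from V5 to V7:
  P1: V5 <- V2 -> V7
The empty set is not sufficient: P1 (V5 <- V2 -> V7) has no collider blocking it and no conditioned non-collider, so it is open.
Try {V2}:
  P1: blocked at fork node V2 ∈ conditioning set.
{V2} contains no descendant of V5 and blocks every backdoor path.
No other singleton works — e.g. {V3} leaves P1 open — so {V2} is the unique smallest valid adjustment set.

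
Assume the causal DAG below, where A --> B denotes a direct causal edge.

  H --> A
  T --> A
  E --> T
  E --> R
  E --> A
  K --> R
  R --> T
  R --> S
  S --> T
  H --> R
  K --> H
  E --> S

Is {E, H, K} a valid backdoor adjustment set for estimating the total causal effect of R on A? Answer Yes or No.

Backdoor paths from R to A (paths whose first edge points into R):
  P1: R <- K -> H -> A
  P2: R <- E -> S -> T -> A
  P3: R <- E -> T -> A
  P4: R <- E -> A
  P5: R <- H -> A
Condition 1 (no descendant of R in the set): holds — descendants of R are {A, S, T}; none are in {E, H, K}.
Condition 2 (every backdoor path blocked by {E, H, K}):
  P1: blocked at fork node K ∈ conditioning set.
  P2: blocked at fork node E ∈ conditioning set.
  P3: blocked at fork node E ∈ conditioning set.
  P4: blocked at fork node E ∈ conditioning set.
  P5: blocked at fork node H ∈ conditioning set.
{E, H, K} satisfies the backdoor criterion.

Yes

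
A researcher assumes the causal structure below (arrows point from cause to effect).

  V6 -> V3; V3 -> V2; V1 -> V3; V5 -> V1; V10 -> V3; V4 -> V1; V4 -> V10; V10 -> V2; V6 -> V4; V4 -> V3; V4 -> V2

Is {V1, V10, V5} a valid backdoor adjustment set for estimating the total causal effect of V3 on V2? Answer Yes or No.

No

Backdoor paths from V3 to V2 (paths whose first edge points into V3):
  P1: V3 <- V6 -> V4 -> V10 -> V2
  P2: V3 <- V6 -> V4 -> V2
  P3: V3 <- V4 -> V10 -> V2
  P4: V3 <- V4 -> V2
  P5: V3 <- V10 <- V4 -> V2
  P6: V3 <- V10 -> V2
  P7: V3 <- V1 <- V4 -> V10 -> V2
  P8: V3 <- V1 <- V4 -> V2
Condition 1 (no descendant of V3 in the set): holds — descendants of V3 are {V2}; none are in {V1, V10, V5}.
Condition 2 (every backdoor path blocked by {V1, V10, V5}):
  P1: blocked at chain node V10 ∈ conditioning set.
  P2: open — no interior node is in the conditioning set.
  P3: blocked at chain node V10 ∈ conditioning set.
  P4: open — no interior node is in the conditioning set.
  P5: blocked at chain node V10 ∈ conditioning set.
  P6: blocked at fork node V10 ∈ conditioning set.
  P7: blocked at chain node V1 ∈ conditioning set.
  P8: blocked at chain node V1 ∈ conditioning set.
{V1, V10, V5} does not satisfy the backdoor criterion.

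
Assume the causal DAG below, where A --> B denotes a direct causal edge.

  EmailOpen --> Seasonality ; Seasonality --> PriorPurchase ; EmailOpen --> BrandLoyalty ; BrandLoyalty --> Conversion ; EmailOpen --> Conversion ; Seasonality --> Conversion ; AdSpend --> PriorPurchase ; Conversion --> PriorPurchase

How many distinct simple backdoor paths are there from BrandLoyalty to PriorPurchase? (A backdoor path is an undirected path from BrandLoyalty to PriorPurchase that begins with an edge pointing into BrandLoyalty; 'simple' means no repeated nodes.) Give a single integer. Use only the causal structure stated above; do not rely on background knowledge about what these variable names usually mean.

A backdoor path from BrandLoyalty to PriorPurchase is any simple undirected path whose first edge points into BrandLoyalty (i.e. leaves BrandLoyalty via a parent).
Parents of BrandLoyalty: {EmailOpen}.
Enumerating:
  P1: BrandLoyalty <- EmailOpen -> Seasonality -> Conversion -> PriorPurchase
  P2: BrandLoyalty <- EmailOpen -> Seasonality -> PriorPurchase
  P3: BrandLoyalty <- EmailOpen -> Conversion <- Seasonality -> PriorPurchase
  P4: BrandLoyalty <- EmailOpen -> Conversion -> PriorPurchase
That exhausts the simple backdoor paths. Count: 4.

4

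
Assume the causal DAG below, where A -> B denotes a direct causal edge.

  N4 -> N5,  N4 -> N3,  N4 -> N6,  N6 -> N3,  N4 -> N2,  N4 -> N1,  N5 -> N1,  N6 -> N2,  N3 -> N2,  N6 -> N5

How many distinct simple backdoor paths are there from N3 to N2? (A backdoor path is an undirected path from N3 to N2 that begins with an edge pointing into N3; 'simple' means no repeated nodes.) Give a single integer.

A backdoor path from N3 to N2 is any simple undirected path whose first edge points into N3 (i.e. leaves N3 via a parent).
Parents of N3: {N4, N6}.
Enumerating:
  P1: N3 <- N4 -> N6 -> N2
  P2: N3 <- N4 -> N5 <- N6 -> N2
  P3: N3 <- N4 -> N2
  P4: N3 <- N4 -> N1 <- N5 <- N6 -> N2
  P5: N3 <- N6 <- N4 -> N2
  P6: N3 <- N6 -> N5 <- N4 -> N2
  P7: N3 <- N6 -> N5 -> N1 <- N4 -> N2
  P8: N3 <- N6 -> N2
That exhausts the simple backdoor paths. Count: 8.

8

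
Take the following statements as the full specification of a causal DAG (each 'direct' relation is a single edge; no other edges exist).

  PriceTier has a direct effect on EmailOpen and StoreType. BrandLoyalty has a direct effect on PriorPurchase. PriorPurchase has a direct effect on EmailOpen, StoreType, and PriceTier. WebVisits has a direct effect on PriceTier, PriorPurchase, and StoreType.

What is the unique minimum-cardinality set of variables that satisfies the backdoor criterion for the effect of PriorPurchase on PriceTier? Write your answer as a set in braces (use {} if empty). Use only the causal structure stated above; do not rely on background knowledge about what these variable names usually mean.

Variables eligible for adjustment (non-descendants of PriorPurchase, excluding PriorPurchase and PriceTier): {BrandLoyalty, WebVisits}.
Backdoor paths from PriorPurchase to PriceTier:
  P1: PriorPurchase <- WebVisits -> PriceTier
  P2: PriorPurchase <- WebVisits -> StoreType <- PriceTier
The empty set is not sufficient: P1 (PriorPurchase <- WebVisits -> PriceTier) has no collider blocking it and no conditioned non-collider, so it is open.
Try {WebVisits}:
  P1: blocked at fork node WebVisits ∈ conditioning set.
  P2: blocked at fork node WebVisits ∈ conditioning set.
{WebVisits} contains no descendant of PriorPurchase and blocks every backdoor path.
No other singleton works — e.g. {BrandLoyalty} leaves P1 open — so {WebVisits} is the unique smallest valid adjustment set.

{WebVisits}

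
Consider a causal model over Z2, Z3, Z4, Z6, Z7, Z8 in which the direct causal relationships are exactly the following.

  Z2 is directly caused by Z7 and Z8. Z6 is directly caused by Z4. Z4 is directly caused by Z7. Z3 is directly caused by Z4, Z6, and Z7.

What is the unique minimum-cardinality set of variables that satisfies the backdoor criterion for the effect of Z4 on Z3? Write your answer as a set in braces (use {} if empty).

{Z7}

Variables eligible for adjustment (non-descendants of Z4, excluding Z4 and Z3): {Z2, Z7, Z8}.
Backdoor paths from Z4 to Z3:
  P1: Z4 <- Z7 -> Z3
The empty set is not sufficient: P1 (Z4 <- Z7 -> Z3) has no collider blocking it and no conditioned non-collider, so it is open.
Try {Z7}:
  P1: blocked at fork node Z7 ∈ conditioning set.
{Z7} contains no descendant of Z4 and blocks every backdoor path.
No other singleton works — e.g. {Z8} leaves P1 open — so {Z7} is the unique smallest valid adjustment set.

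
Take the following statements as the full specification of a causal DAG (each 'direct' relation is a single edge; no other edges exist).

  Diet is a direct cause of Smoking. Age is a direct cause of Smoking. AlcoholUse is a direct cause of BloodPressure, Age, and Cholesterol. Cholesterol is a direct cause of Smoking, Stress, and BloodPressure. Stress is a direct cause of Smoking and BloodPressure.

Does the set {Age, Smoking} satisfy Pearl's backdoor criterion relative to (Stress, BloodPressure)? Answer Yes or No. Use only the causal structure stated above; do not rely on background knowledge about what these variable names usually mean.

Backdoor paths from Stress to BloodPressure (paths whose first edge points into Stress):
  P1: Stress <- Cholesterol <- AlcoholUse -> BloodPressure
  P2: Stress <- Cholesterol -> BloodPressure
  P3: Stress <- Cholesterol -> Smoking <- Age <- AlcoholUse -> BloodPressure
Condition 1 (no descendant of Stress in the set): FAILS — Smoking is a descendant of Stress.
Condition 2 (every backdoor path blocked by {Age, Smoking}):
  P1: open — no interior node is in the conditioning set.
  P2: open — no interior node is in the conditioning set.
  P3: blocked at chain node Age ∈ conditioning set.
{Age, Smoking} does not satisfy the backdoor criterion.

No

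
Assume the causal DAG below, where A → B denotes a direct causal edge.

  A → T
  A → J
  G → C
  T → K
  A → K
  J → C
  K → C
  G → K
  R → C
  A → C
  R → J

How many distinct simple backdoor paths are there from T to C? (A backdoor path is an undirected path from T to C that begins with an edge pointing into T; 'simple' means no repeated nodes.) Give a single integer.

A backdoor path from T to C is any simple undirected path whose first edge points into T (i.e. leaves T via a parent).
Parents of T: {A}.
Enumerating:
  P1: T <- A -> K <- G -> C
  P2: T <- A -> K -> C
  P3: T <- A -> J <- R -> C
  P4: T <- A -> J -> C
  P5: T <- A -> C
That exhausts the simple backdoor paths. Count: 5.

5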